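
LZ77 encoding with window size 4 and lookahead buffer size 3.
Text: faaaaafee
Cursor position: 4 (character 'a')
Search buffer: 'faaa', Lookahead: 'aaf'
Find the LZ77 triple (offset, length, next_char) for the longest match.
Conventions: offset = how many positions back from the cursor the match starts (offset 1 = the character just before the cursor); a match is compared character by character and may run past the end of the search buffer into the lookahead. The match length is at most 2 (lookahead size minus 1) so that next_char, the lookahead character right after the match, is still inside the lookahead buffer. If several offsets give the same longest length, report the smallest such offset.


Try each offset into the search buffer:
  offset=1 (pos 3, char 'a'): match length 2
  offset=2 (pos 2, char 'a'): match length 2
  offset=3 (pos 1, char 'a'): match length 2
  offset=4 (pos 0, char 'f'): match length 0
Longest match has length 2, found at offsets 1, 2, 3; take the smallest, offset 1.
next_char = character at position 4 + 2 = 6 -> 'f'

Best match: offset=1, length=2 (matching 'aa' starting at position 3)
LZ77 triple: (1, 2, 'f')


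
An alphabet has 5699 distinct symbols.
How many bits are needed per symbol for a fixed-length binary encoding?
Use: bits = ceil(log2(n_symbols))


log2(5699) = 12.4765
Bracket: 2^12 = 4096 < 5699 <= 2^13 = 8192
So ceil(log2(5699)) = 13

bits = ceil(log2(5699)) = ceil(12.4765) = 13 bits


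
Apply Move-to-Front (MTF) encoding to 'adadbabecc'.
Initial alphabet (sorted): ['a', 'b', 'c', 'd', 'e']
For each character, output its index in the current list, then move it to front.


MTF encoding:
'a': index 0 in ['a', 'b', 'c', 'd', 'e'] -> ['a', 'b', 'c', 'd', 'e']
'd': index 3 in ['a', 'b', 'c', 'd', 'e'] -> ['d', 'a', 'b', 'c', 'e']
'a': index 1 in ['d', 'a', 'b', 'c', 'e'] -> ['a', 'd', 'b', 'c', 'e']
'd': index 1 in ['a', 'd', 'b', 'c', 'e'] -> ['d', 'a', 'b', 'c', 'e']
'b': index 2 in ['d', 'a', 'b', 'c', 'e'] -> ['b', 'd', 'a', 'c', 'e']
'a': index 2 in ['b', 'd', 'a', 'c', 'e'] -> ['a', 'b', 'd', 'c', 'e']
'b': index 1 in ['a', 'b', 'd', 'c', 'e'] -> ['b', 'a', 'd', 'c', 'e']
'e': index 4 in ['b', 'a', 'd', 'c', 'e'] -> ['e', 'b', 'a', 'd', 'c']
'c': index 4 in ['e', 'b', 'a', 'd', 'c'] -> ['c', 'e', 'b', 'a', 'd']
'c': index 0 in ['c', 'e', 'b', 'a', 'd'] -> ['c', 'e', 'b', 'a', 'd']


Output: [0, 3, 1, 1, 2, 2, 1, 4, 4, 0]


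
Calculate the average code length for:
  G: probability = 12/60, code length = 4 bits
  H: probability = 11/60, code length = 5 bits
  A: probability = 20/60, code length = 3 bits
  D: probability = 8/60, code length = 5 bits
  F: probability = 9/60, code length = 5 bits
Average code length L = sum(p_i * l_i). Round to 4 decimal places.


Weighted contributions p_i * l_i:
  G: (12/60) * 4 = 48/60
  H: (11/60) * 5 = 55/60
  A: (20/60) * 3 = 60/60
  D: (8/60) * 5 = 40/60
  F: (9/60) * 5 = 45/60
Sum = (48 + 55 + 60 + 40 + 45)/60 = 248/60

L = 248/60 = 4.1333 bits/symbol


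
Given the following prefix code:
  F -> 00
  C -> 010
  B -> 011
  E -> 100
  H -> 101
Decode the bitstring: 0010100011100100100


Decoding step by step:
Bits 00 -> F
Bits 101 -> H
Bits 00 -> F
Bits 011 -> B
Bits 100 -> E
Bits 100 -> E
Bits 100 -> E


Decoded message: FHFBEEE


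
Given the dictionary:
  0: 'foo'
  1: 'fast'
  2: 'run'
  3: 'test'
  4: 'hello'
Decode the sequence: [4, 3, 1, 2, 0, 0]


Look up each index in the dictionary:
  4 -> 'hello'
  3 -> 'test'
  1 -> 'fast'
  2 -> 'run'
  0 -> 'foo'
  0 -> 'foo'

Decoded: "hello test fast run foo foo"


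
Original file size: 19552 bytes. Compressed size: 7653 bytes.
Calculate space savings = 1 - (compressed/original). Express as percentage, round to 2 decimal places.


ratio = compressed/original = 7653/19552 = 0.391418
savings = 1 - ratio = 1 - 0.391418 = 0.608582
as a percentage: 0.608582 * 100 = 60.86%

Space savings = 1 - 7653/19552 = 60.86%


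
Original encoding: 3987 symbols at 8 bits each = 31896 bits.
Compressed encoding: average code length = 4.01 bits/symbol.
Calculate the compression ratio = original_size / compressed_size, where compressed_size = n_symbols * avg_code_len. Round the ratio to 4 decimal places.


original_size = n_symbols * orig_bits = 3987 * 8 = 31896 bits
compressed_size = n_symbols * avg_code_len = 3987 * 4.01 = 15987.87 bits
ratio = original_size / compressed_size = 31896 / 15987.87 = 1.995

Compression ratio = 1.995


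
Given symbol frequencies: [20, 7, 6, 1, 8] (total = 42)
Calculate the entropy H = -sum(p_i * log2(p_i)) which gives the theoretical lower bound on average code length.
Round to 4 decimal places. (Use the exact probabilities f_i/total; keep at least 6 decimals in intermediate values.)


Per-symbol terms -p_i * log2(p_i) with p_i = f_i/42:
  p = 20/42 = 0.476190: log2(p) = -1.070389, -p*log2(p) = 0.509709
  p = 7/42 = 0.166667: log2(p) = -2.584963, -p*log2(p) = 0.430827
  p = 6/42 = 0.142857: log2(p) = -2.807355, -p*log2(p) = 0.401051
  p = 1/42 = 0.023810: log2(p) = -5.392317, -p*log2(p) = 0.128389
  p = 8/42 = 0.190476: log2(p) = -2.392317, -p*log2(p) = 0.455680
H = 0.509709 + 0.430827 + 0.401051 + 0.128389 + 0.455680 = 1.925656

H = 1.9257 bits/symbol


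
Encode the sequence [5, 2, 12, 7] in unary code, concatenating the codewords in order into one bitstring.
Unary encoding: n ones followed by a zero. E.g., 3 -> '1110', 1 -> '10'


Encode each number as n ones followed by a terminating 0:
  5 -> 111110 (6 bits)
  2 -> 110 (3 bits)
  12 -> 1111111111110 (13 bits)
  7 -> 11111110 (8 bits)
Total length = 6 + 3 + 13 + 8 = 30 bits.

Unary([5, 2, 12, 7]) = 111110110111111111111011111110 (30 bits)


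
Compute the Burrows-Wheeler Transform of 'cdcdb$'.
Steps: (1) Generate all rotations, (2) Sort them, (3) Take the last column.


Rotations (sorted):
  0: $cdcdb -> last char: b
  1: b$cdcd -> last char: d
  2: cdb$cd -> last char: d
  3: cdcdb$ -> last char: $
  4: db$cdc -> last char: c
  5: dcdb$c -> last char: c


BWT = bdd$cc


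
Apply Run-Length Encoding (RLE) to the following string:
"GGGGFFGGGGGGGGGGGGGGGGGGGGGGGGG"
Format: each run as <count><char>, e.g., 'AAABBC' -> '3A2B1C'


Scanning runs left to right:
  i=0: run of 'G' x 4 -> '4G'
  i=4: run of 'F' x 2 -> '2F'
  i=6: run of 'G' x 25 -> '25G'

RLE = 4G2F25G


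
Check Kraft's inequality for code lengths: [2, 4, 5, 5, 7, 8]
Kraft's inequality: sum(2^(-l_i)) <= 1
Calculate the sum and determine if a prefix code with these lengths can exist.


Sum = 2^(-2) + 2^(-4) + 2^(-5) + 2^(-5) + 2^(-7) + 2^(-8)
    = 0.25 + 0.0625 + 0.03125 + 0.03125 + 0.0078125 + 0.00390625
    = 99/256 = 0.38671875
Since 0.38671875 <= 1, Kraft's inequality IS satisfied.
A prefix code with these lengths CAN exist.

Kraft sum = 0.38671875. Satisfied.


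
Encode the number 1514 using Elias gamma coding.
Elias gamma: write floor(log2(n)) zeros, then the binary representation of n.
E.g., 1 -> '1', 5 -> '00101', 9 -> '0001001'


num_bits = floor(log2(1514)) + 1 = 11
leading_zeros = num_bits - 1 = 10
binary(1514) = 10111101010

Elias gamma(1514) = '0000000000' + '10111101010' = 000000000010111101010 (21 bits)


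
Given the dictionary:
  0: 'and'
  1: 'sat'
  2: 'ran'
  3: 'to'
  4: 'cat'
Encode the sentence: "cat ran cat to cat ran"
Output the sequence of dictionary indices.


Look up each word in the dictionary:
  'cat' -> 4
  'ran' -> 2
  'cat' -> 4
  'to' -> 3
  'cat' -> 4
  'ran' -> 2

Encoded: [4, 2, 4, 3, 4, 2]


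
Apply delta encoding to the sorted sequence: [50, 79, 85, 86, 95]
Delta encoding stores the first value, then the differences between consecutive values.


First value: 50
Deltas:
  79 - 50 = 29
  85 - 79 = 6
  86 - 85 = 1
  95 - 86 = 9


Delta encoded: [50, 29, 6, 1, 9]


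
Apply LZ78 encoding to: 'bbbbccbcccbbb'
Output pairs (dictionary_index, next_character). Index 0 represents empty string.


LZ78 encoding steps:
Dictionary: {0: ''}
Step 1: w='' (idx 0), next='b' -> output (0, 'b'), add 'b' as idx 1
Step 2: w='b' (idx 1), next='b' -> output (1, 'b'), add 'bb' as idx 2
Step 3: w='b' (idx 1), next='c' -> output (1, 'c'), add 'bc' as idx 3
Step 4: w='' (idx 0), next='c' -> output (0, 'c'), add 'c' as idx 4
Step 5: w='bc' (idx 3), next='c' -> output (3, 'c'), add 'bcc' as idx 5
Step 6: w='c' (idx 4), next='b' -> output (4, 'b'), add 'cb' as idx 6
Step 7: w='bb' (idx 2), end of input -> output (2, '')


Encoded: [(0, 'b'), (1, 'b'), (1, 'c'), (0, 'c'), (3, 'c'), (4, 'b'), (2, '')]


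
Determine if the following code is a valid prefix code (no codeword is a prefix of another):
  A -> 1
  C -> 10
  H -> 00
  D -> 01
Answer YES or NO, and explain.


Checking each pair (does one codeword prefix another?):
  A='1' vs C='10': prefix -- VIOLATION

NO -- this is NOT a valid prefix code. A (1) is a prefix of C (10).


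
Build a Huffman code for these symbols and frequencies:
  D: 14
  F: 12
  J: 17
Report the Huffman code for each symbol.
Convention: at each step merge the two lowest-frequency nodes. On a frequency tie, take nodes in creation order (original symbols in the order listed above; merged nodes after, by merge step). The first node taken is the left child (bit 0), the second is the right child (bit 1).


Huffman tree construction:
Step 1: Merge F(12) + D(14) = 26
Step 2: Merge J(17) + (F+D)(26) = 43
Read each symbol's code off the tree from the root (left child = 0, right child = 1).

Codes:
  D: 11 (length 2)
  F: 10 (length 2)
  J: 0 (length 1)
Average code length: 69/43 = 1.6047 bits/symbol


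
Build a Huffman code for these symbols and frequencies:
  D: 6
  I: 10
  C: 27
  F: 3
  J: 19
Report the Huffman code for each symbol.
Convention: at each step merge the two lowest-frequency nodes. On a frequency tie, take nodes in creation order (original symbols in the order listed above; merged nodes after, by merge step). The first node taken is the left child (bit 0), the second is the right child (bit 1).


Huffman tree construction:
Step 1: Merge F(3) + D(6) = 9
Step 2: Merge (F+D)(9) + I(10) = 19
Step 3: Merge J(19) + ((F+D)+I)(19) = 38
Step 4: Merge C(27) + (J+((F+D)+I))(38) = 65
Read each symbol's code off the tree from the root (left child = 0, right child = 1).

Codes:
  D: 1101 (length 4)
  I: 111 (length 3)
  C: 0 (length 1)
  F: 1100 (length 4)
  J: 10 (length 2)
Average code length: 131/65 = 2.0154 bits/symbol


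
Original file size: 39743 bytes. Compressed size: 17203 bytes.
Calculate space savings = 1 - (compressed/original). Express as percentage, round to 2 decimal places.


ratio = compressed/original = 17203/39743 = 0.432856
savings = 1 - ratio = 1 - 0.432856 = 0.567144
as a percentage: 0.567144 * 100 = 56.71%

Space savings = 1 - 17203/39743 = 56.71%


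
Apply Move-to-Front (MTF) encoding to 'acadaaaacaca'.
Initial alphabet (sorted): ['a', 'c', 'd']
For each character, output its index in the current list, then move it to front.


MTF encoding:
'a': index 0 in ['a', 'c', 'd'] -> ['a', 'c', 'd']
'c': index 1 in ['a', 'c', 'd'] -> ['c', 'a', 'd']
'a': index 1 in ['c', 'a', 'd'] -> ['a', 'c', 'd']
'd': index 2 in ['a', 'c', 'd'] -> ['d', 'a', 'c']
'a': index 1 in ['d', 'a', 'c'] -> ['a', 'd', 'c']
'a': index 0 in ['a', 'd', 'c'] -> ['a', 'd', 'c']
'a': index 0 in ['a', 'd', 'c'] -> ['a', 'd', 'c']
'a': index 0 in ['a', 'd', 'c'] -> ['a', 'd', 'c']
'c': index 2 in ['a', 'd', 'c'] -> ['c', 'a', 'd']
'a': index 1 in ['c', 'a', 'd'] -> ['a', 'c', 'd']
'c': index 1 in ['a', 'c', 'd'] -> ['c', 'a', 'd']
'a': index 1 in ['c', 'a', 'd'] -> ['a', 'c', 'd']


Output: [0, 1, 1, 2, 1, 0, 0, 0, 2, 1, 1, 1]


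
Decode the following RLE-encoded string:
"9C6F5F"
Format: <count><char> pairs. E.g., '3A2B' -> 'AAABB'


Expanding each <count><char> pair:
  9C -> 'CCCCCCCCC'
  6F -> 'FFFFFF'
  5F -> 'FFFFF'

Decoded = CCCCCCCCCFFFFFFFFFFF


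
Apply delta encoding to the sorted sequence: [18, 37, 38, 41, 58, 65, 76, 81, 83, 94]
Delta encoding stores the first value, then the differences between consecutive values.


First value: 18
Deltas:
  37 - 18 = 19
  38 - 37 = 1
  41 - 38 = 3
  58 - 41 = 17
  65 - 58 = 7
  76 - 65 = 11
  81 - 76 = 5
  83 - 81 = 2
  94 - 83 = 11


Delta encoded: [18, 19, 1, 3, 17, 7, 11, 5, 2, 11]


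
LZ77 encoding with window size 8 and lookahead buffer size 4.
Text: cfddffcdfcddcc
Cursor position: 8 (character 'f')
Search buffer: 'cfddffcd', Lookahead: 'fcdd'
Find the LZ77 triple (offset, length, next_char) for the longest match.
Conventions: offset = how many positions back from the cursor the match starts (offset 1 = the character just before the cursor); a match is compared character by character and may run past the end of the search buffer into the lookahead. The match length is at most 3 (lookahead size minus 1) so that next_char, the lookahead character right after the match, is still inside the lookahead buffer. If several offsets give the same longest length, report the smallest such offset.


Try each offset into the search buffer:
  offset=1 (pos 7, char 'd'): match length 0
  offset=2 (pos 6, char 'c'): match length 0
  offset=3 (pos 5, char 'f'): match length 3
  offset=4 (pos 4, char 'f'): match length 1
  offset=5 (pos 3, char 'd'): match length 0
  offset=6 (pos 2, char 'd'): match length 0
  offset=7 (pos 1, char 'f'): match length 1
  offset=8 (pos 0, char 'c'): match length 0
Longest match has length 3 at offset 3.
next_char = character at position 8 + 3 = 11 -> 'd'

Best match: offset=3, length=3 (matching 'fcd' starting at position 5)
LZ77 triple: (3, 3, 'd')


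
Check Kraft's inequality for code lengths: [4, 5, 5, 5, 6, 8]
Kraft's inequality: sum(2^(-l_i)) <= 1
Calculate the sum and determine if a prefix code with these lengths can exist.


Sum = 2^(-4) + 2^(-5) + 2^(-5) + 2^(-5) + 2^(-6) + 2^(-8)
    = 0.0625 + 0.03125 + 0.03125 + 0.03125 + 0.015625 + 0.00390625
    = 45/256 = 0.17578125
Since 0.17578125 <= 1, Kraft's inequality IS satisfied.
A prefix code with these lengths CAN exist.

Kraft sum = 0.17578125. Satisfied.


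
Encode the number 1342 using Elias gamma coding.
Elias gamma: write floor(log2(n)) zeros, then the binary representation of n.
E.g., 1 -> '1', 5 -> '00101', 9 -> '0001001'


num_bits = floor(log2(1342)) + 1 = 11
leading_zeros = num_bits - 1 = 10
binary(1342) = 10100111110

Elias gamma(1342) = '0000000000' + '10100111110' = 000000000010100111110 (21 bits)


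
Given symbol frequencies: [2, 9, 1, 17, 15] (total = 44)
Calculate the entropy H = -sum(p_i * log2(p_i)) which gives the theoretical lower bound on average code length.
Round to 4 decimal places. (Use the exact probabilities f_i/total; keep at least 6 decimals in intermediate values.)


Per-symbol terms -p_i * log2(p_i) with p_i = f_i/44:
  p = 2/44 = 0.045455: log2(p) = -4.459432, -p*log2(p) = 0.202701
  p = 9/44 = 0.204545: log2(p) = -2.289507, -p*log2(p) = 0.468308
  p = 1/44 = 0.022727: log2(p) = -5.459432, -p*log2(p) = 0.124078
  p = 17/44 = 0.386364: log2(p) = -1.371969, -p*log2(p) = 0.530079
  p = 15/44 = 0.340909: log2(p) = -1.552541, -p*log2(p) = 0.529275
H = 0.202701 + 0.468308 + 0.124078 + 0.530079 + 0.529275 = 1.854441

H = 1.8544 bits/symbol


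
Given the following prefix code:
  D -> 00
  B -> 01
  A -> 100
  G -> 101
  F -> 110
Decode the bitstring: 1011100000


Decoding step by step:
Bits 101 -> G
Bits 110 -> F
Bits 00 -> D
Bits 00 -> D


Decoded message: GFDD


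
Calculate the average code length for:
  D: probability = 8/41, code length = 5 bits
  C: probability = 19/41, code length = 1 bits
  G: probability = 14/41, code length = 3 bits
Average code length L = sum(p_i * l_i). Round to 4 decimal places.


Weighted contributions p_i * l_i:
  D: (8/41) * 5 = 40/41
  C: (19/41) * 1 = 19/41
  G: (14/41) * 3 = 42/41
Sum = (40 + 19 + 42)/41 = 101/41

L = 101/41 = 2.4634 bits/symbol


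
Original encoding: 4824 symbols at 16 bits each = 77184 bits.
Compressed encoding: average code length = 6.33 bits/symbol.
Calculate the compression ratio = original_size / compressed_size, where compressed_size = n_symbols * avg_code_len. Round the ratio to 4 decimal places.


original_size = n_symbols * orig_bits = 4824 * 16 = 77184 bits
compressed_size = n_symbols * avg_code_len = 4824 * 6.33 = 30535.92 bits
ratio = original_size / compressed_size = 77184 / 30535.92 = 2.5276

Compression ratio = 2.5276


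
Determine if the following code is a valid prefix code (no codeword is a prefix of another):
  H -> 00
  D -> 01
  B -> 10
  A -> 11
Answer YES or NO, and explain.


Checking each pair (does one codeword prefix another?):
  H='00' vs D='01': no prefix
  H='00' vs B='10': no prefix
  H='00' vs A='11': no prefix
  D='01' vs H='00': no prefix
  D='01' vs B='10': no prefix
  D='01' vs A='11': no prefix
  B='10' vs H='00': no prefix
  B='10' vs D='01': no prefix
  B='10' vs A='11': no prefix
  A='11' vs H='00': no prefix
  A='11' vs D='01': no prefix
  A='11' vs B='10': no prefix
No violation found over all pairs.

YES -- this is a valid prefix code. No codeword is a prefix of any other codeword.


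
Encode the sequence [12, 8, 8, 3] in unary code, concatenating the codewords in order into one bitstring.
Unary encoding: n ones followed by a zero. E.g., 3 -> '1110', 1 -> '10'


Encode each number as n ones followed by a terminating 0:
  12 -> 1111111111110 (13 bits)
  8 -> 111111110 (9 bits)
  8 -> 111111110 (9 bits)
  3 -> 1110 (4 bits)
Total length = 13 + 9 + 9 + 4 = 35 bits.

Unary([12, 8, 8, 3]) = 11111111111101111111101111111101110 (35 bits)


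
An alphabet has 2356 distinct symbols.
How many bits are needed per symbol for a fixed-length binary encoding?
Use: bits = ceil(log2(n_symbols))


log2(2356) = 11.2021
Bracket: 2^11 = 2048 < 2356 <= 2^12 = 4096
So ceil(log2(2356)) = 12

bits = ceil(log2(2356)) = ceil(11.2021) = 12 bits


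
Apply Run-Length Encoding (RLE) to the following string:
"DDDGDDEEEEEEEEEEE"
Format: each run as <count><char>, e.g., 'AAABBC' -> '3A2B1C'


Scanning runs left to right:
  i=0: run of 'D' x 3 -> '3D'
  i=3: run of 'G' x 1 -> '1G'
  i=4: run of 'D' x 2 -> '2D'
  i=6: run of 'E' x 11 -> '11E'

RLE = 3D1G2D11E


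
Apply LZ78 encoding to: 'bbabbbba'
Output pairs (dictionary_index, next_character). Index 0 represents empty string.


LZ78 encoding steps:
Dictionary: {0: ''}
Step 1: w='' (idx 0), next='b' -> output (0, 'b'), add 'b' as idx 1
Step 2: w='b' (idx 1), next='a' -> output (1, 'a'), add 'ba' as idx 2
Step 3: w='b' (idx 1), next='b' -> output (1, 'b'), add 'bb' as idx 3
Step 4: w='bb' (idx 3), next='a' -> output (3, 'a'), add 'bba' as idx 4


Encoded: [(0, 'b'), (1, 'a'), (1, 'b'), (3, 'a')]


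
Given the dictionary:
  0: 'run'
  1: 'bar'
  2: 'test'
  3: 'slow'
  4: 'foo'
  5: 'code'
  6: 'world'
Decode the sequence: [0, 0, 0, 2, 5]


Look up each index in the dictionary:
  0 -> 'run'
  0 -> 'run'
  0 -> 'run'
  2 -> 'test'
  5 -> 'code'

Decoded: "run run run test code"


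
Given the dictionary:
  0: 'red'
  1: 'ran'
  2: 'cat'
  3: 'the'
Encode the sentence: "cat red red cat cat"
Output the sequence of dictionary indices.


Look up each word in the dictionary:
  'cat' -> 2
  'red' -> 0
  'red' -> 0
  'cat' -> 2
  'cat' -> 2

Encoded: [2, 0, 0, 2, 2]


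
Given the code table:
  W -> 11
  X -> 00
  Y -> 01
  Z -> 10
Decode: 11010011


Decoding:
11 -> W
01 -> Y
00 -> X
11 -> W


Result: WYXW


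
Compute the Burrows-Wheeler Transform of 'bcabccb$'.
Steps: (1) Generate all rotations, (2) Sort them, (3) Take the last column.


Rotations (sorted):
  0: $bcabccb -> last char: b
  1: abccb$bc -> last char: c
  2: b$bcabcc -> last char: c
  3: bcabccb$ -> last char: $
  4: bccb$bca -> last char: a
  5: cabccb$b -> last char: b
  6: cb$bcabc -> last char: c
  7: ccb$bcab -> last char: b


BWT = bcc$abcb


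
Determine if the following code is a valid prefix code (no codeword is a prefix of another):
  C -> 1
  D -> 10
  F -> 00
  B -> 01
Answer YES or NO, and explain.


Checking each pair (does one codeword prefix another?):
  C='1' vs D='10': prefix -- VIOLATION

NO -- this is NOT a valid prefix code. C (1) is a prefix of D (10).


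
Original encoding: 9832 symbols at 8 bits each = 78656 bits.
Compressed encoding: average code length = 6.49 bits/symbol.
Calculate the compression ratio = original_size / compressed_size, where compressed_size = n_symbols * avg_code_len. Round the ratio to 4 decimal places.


original_size = n_symbols * orig_bits = 9832 * 8 = 78656 bits
compressed_size = n_symbols * avg_code_len = 9832 * 6.49 = 63809.68 bits
ratio = original_size / compressed_size = 78656 / 63809.68 = 1.2327

Compression ratio = 1.2327


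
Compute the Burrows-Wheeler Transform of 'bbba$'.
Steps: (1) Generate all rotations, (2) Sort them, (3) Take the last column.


Rotations (sorted):
  0: $bbba -> last char: a
  1: a$bbb -> last char: b
  2: ba$bb -> last char: b
  3: bba$b -> last char: b
  4: bbba$ -> last char: $


BWT = abbb$


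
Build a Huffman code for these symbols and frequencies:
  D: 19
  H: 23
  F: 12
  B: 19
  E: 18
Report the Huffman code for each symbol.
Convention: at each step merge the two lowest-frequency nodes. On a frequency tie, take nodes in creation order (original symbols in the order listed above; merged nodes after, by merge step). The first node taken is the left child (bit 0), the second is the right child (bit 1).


Huffman tree construction:
Step 1: Merge F(12) + E(18) = 30
Step 2: Merge D(19) + B(19) = 38
Step 3: Merge H(23) + (F+E)(30) = 53
Step 4: Merge (D+B)(38) + (H+(F+E))(53) = 91
Read each symbol's code off the tree from the root (left child = 0, right child = 1).

Codes:
  D: 00 (length 2)
  H: 10 (length 2)
  F: 110 (length 3)
  B: 01 (length 2)
  E: 111 (length 3)
Average code length: 212/91 = 2.3297 bits/symbol


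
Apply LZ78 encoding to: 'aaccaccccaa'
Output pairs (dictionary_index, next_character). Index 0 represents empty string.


LZ78 encoding steps:
Dictionary: {0: ''}
Step 1: w='' (idx 0), next='a' -> output (0, 'a'), add 'a' as idx 1
Step 2: w='a' (idx 1), next='c' -> output (1, 'c'), add 'ac' as idx 2
Step 3: w='' (idx 0), next='c' -> output (0, 'c'), add 'c' as idx 3
Step 4: w='ac' (idx 2), next='c' -> output (2, 'c'), add 'acc' as idx 4
Step 5: w='c' (idx 3), next='c' -> output (3, 'c'), add 'cc' as idx 5
Step 6: w='a' (idx 1), next='a' -> output (1, 'a'), add 'aa' as idx 6


Encoded: [(0, 'a'), (1, 'c'), (0, 'c'), (2, 'c'), (3, 'c'), (1, 'a')]


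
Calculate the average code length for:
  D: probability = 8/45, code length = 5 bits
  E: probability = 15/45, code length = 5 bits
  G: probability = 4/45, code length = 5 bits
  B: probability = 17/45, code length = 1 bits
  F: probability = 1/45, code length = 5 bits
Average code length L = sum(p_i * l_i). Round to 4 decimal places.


Weighted contributions p_i * l_i:
  D: (8/45) * 5 = 40/45
  E: (15/45) * 5 = 75/45
  G: (4/45) * 5 = 20/45
  B: (17/45) * 1 = 17/45
  F: (1/45) * 5 = 5/45
Sum = (40 + 75 + 20 + 17 + 5)/45 = 157/45

L = 157/45 = 3.4889 bits/symbol


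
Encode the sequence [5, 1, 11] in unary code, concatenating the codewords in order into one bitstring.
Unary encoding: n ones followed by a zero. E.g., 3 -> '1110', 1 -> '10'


Encode each number as n ones followed by a terminating 0:
  5 -> 111110 (6 bits)
  1 -> 10 (2 bits)
  11 -> 111111111110 (12 bits)
Total length = 6 + 2 + 12 = 20 bits.

Unary([5, 1, 11]) = 11111010111111111110 (20 bits)


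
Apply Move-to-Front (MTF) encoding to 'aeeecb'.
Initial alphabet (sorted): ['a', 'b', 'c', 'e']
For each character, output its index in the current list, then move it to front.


MTF encoding:
'a': index 0 in ['a', 'b', 'c', 'e'] -> ['a', 'b', 'c', 'e']
'e': index 3 in ['a', 'b', 'c', 'e'] -> ['e', 'a', 'b', 'c']
'e': index 0 in ['e', 'a', 'b', 'c'] -> ['e', 'a', 'b', 'c']
'e': index 0 in ['e', 'a', 'b', 'c'] -> ['e', 'a', 'b', 'c']
'c': index 3 in ['e', 'a', 'b', 'c'] -> ['c', 'e', 'a', 'b']
'b': index 3 in ['c', 'e', 'a', 'b'] -> ['b', 'c', 'e', 'a']


Output: [0, 3, 0, 0, 3, 3]


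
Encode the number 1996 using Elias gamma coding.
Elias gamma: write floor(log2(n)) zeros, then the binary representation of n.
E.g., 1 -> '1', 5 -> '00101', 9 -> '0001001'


num_bits = floor(log2(1996)) + 1 = 11
leading_zeros = num_bits - 1 = 10
binary(1996) = 11111001100

Elias gamma(1996) = '0000000000' + '11111001100' = 000000000011111001100 (21 bits)


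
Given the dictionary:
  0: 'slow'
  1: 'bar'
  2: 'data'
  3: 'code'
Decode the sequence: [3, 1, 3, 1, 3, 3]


Look up each index in the dictionary:
  3 -> 'code'
  1 -> 'bar'
  3 -> 'code'
  1 -> 'bar'
  3 -> 'code'
  3 -> 'code'

Decoded: "code bar code bar code code"


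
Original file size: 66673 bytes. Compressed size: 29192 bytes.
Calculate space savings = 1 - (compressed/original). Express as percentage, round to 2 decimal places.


ratio = compressed/original = 29192/66673 = 0.437838
savings = 1 - ratio = 1 - 0.437838 = 0.562162
as a percentage: 0.562162 * 100 = 56.22%

Space savings = 1 - 29192/66673 = 56.22%


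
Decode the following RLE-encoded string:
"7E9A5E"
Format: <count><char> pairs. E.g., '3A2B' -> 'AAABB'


Expanding each <count><char> pair:
  7E -> 'EEEEEEE'
  9A -> 'AAAAAAAAA'
  5E -> 'EEEEE'

Decoded = EEEEEEEAAAAAAAAAEEEEE


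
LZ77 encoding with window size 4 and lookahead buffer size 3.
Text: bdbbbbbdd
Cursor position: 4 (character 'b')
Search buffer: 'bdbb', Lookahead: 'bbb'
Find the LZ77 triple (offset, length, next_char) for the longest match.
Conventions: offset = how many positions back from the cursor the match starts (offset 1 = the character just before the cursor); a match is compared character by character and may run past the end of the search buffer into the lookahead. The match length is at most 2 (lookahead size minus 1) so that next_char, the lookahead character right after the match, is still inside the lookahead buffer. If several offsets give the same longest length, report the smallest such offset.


Try each offset into the search buffer:
  offset=1 (pos 3, char 'b'): match length 2
  offset=2 (pos 2, char 'b'): match length 2
  offset=3 (pos 1, char 'd'): match length 0
  offset=4 (pos 0, char 'b'): match length 1
Longest match has length 2, found at offsets 1, 2; take the smallest, offset 1.
next_char = character at position 4 + 2 = 6 -> 'b'

Best match: offset=1, length=2 (matching 'bb' starting at position 3)
LZ77 triple: (1, 2, 'b')


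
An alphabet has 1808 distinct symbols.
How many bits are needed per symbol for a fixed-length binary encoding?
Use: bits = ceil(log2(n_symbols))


log2(1808) = 10.8202
Bracket: 2^10 = 1024 < 1808 <= 2^11 = 2048
So ceil(log2(1808)) = 11

bits = ceil(log2(1808)) = ceil(10.8202) = 11 bits


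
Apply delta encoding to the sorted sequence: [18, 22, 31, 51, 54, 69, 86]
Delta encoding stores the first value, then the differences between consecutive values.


First value: 18
Deltas:
  22 - 18 = 4
  31 - 22 = 9
  51 - 31 = 20
  54 - 51 = 3
  69 - 54 = 15
  86 - 69 = 17


Delta encoded: [18, 4, 9, 20, 3, 15, 17]


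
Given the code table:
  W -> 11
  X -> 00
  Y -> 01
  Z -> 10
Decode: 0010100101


Decoding:
00 -> X
10 -> Z
10 -> Z
01 -> Y
01 -> Y


Result: XZZYY


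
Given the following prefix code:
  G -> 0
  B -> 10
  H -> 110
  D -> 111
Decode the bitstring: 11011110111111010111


Decoding step by step:
Bits 110 -> H
Bits 111 -> D
Bits 10 -> B
Bits 111 -> D
Bits 111 -> D
Bits 0 -> G
Bits 10 -> B
Bits 111 -> D


Decoded message: HDBDDGBD


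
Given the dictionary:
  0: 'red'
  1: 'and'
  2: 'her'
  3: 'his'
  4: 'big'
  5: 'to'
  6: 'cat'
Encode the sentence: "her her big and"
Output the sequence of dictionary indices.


Look up each word in the dictionary:
  'her' -> 2
  'her' -> 2
  'big' -> 4
  'and' -> 1

Encoded: [2, 2, 4, 1]


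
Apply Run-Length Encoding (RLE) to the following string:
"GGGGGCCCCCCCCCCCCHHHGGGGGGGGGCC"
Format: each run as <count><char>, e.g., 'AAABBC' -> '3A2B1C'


Scanning runs left to right:
  i=0: run of 'G' x 5 -> '5G'
  i=5: run of 'C' x 12 -> '12C'
  i=17: run of 'H' x 3 -> '3H'
  i=20: run of 'G' x 9 -> '9G'
  i=29: run of 'C' x 2 -> '2C'

RLE = 5G12C3H9G2C


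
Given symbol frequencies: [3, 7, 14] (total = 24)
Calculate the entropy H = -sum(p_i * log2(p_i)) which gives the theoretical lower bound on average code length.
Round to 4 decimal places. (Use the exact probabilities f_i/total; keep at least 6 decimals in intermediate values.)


Per-symbol terms -p_i * log2(p_i) with p_i = f_i/24:
  p = 3/24 = 0.125000: log2(p) = -3.000000, -p*log2(p) = 0.375000
  p = 7/24 = 0.291667: log2(p) = -1.777608, -p*log2(p) = 0.518469
  p = 14/24 = 0.583333: log2(p) = -0.777608, -p*log2(p) = 0.453604
H = 0.375000 + 0.518469 + 0.453604 = 1.347073

H = 1.3471 bits/symbol


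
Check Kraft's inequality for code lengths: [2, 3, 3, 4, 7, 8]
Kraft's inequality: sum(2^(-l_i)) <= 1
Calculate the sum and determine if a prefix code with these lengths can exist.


Sum = 2^(-2) + 2^(-3) + 2^(-3) + 2^(-4) + 2^(-7) + 2^(-8)
    = 0.25 + 0.125 + 0.125 + 0.0625 + 0.0078125 + 0.00390625
    = 147/256 = 0.57421875
Since 0.57421875 <= 1, Kraft's inequality IS satisfied.
A prefix code with these lengths CAN exist.

Kraft sum = 0.57421875. Satisfied.


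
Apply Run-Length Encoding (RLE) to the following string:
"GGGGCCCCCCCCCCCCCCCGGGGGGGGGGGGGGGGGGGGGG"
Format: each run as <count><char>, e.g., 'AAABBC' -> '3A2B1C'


Scanning runs left to right:
  i=0: run of 'G' x 4 -> '4G'
  i=4: run of 'C' x 15 -> '15C'
  i=19: run of 'G' x 22 -> '22G'

RLE = 4G15C22G


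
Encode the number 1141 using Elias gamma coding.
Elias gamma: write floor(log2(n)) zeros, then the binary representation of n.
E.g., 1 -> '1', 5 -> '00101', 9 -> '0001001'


num_bits = floor(log2(1141)) + 1 = 11
leading_zeros = num_bits - 1 = 10
binary(1141) = 10001110101

Elias gamma(1141) = '0000000000' + '10001110101' = 000000000010001110101 (21 bits)


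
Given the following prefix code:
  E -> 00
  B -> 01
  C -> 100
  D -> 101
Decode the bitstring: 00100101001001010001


Decoding step by step:
Bits 00 -> E
Bits 100 -> C
Bits 101 -> D
Bits 00 -> E
Bits 100 -> C
Bits 101 -> D
Bits 00 -> E
Bits 01 -> B


Decoded message: ECDECDEB


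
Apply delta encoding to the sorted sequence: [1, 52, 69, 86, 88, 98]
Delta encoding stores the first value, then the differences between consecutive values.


First value: 1
Deltas:
  52 - 1 = 51
  69 - 52 = 17
  86 - 69 = 17
  88 - 86 = 2
  98 - 88 = 10


Delta encoded: [1, 51, 17, 17, 2, 10]


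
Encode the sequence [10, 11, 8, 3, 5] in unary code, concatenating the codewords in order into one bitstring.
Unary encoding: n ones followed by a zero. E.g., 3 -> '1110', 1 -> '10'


Encode each number as n ones followed by a terminating 0:
  10 -> 11111111110 (11 bits)
  11 -> 111111111110 (12 bits)
  8 -> 111111110 (9 bits)
  3 -> 1110 (4 bits)
  5 -> 111110 (6 bits)
Total length = 11 + 12 + 9 + 4 + 6 = 42 bits.

Unary([10, 11, 8, 3, 5]) = 111111111101111111111101111111101110111110 (42 bits)


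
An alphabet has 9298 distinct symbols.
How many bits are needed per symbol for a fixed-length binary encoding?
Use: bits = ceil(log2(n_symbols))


log2(9298) = 13.1827
Bracket: 2^13 = 8192 < 9298 <= 2^14 = 16384
So ceil(log2(9298)) = 14

bits = ceil(log2(9298)) = ceil(13.1827) = 14 bits


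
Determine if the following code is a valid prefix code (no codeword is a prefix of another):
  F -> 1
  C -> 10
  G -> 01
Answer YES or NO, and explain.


Checking each pair (does one codeword prefix another?):
  F='1' vs C='10': prefix -- VIOLATION

NO -- this is NOT a valid prefix code. F (1) is a prefix of C (10).


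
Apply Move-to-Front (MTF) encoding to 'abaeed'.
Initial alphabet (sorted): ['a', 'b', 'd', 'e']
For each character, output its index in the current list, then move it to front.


MTF encoding:
'a': index 0 in ['a', 'b', 'd', 'e'] -> ['a', 'b', 'd', 'e']
'b': index 1 in ['a', 'b', 'd', 'e'] -> ['b', 'a', 'd', 'e']
'a': index 1 in ['b', 'a', 'd', 'e'] -> ['a', 'b', 'd', 'e']
'e': index 3 in ['a', 'b', 'd', 'e'] -> ['e', 'a', 'b', 'd']
'e': index 0 in ['e', 'a', 'b', 'd'] -> ['e', 'a', 'b', 'd']
'd': index 3 in ['e', 'a', 'b', 'd'] -> ['d', 'e', 'a', 'b']


Output: [0, 1, 1, 3, 0, 3]


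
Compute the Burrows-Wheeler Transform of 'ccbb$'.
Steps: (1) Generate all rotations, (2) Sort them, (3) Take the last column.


Rotations (sorted):
  0: $ccbb -> last char: b
  1: b$ccb -> last char: b
  2: bb$cc -> last char: c
  3: cbb$c -> last char: c
  4: ccbb$ -> last char: $


BWT = bbcc$


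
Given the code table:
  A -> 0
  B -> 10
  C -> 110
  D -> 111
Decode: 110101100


Decoding:
110 -> C
10 -> B
110 -> C
0 -> A


Result: CBCA


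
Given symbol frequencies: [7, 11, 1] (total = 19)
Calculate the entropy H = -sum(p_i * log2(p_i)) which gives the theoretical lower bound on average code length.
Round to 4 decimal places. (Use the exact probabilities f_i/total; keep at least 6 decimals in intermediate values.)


Per-symbol terms -p_i * log2(p_i) with p_i = f_i/19:
  p = 7/19 = 0.368421: log2(p) = -1.440573, -p*log2(p) = 0.530737
  p = 11/19 = 0.578947: log2(p) = -0.788496, -p*log2(p) = 0.456498
  p = 1/19 = 0.052632: log2(p) = -4.247928, -p*log2(p) = 0.223575
H = 0.530737 + 0.456498 + 0.223575 = 1.210810

H = 1.2108 bits/symbol


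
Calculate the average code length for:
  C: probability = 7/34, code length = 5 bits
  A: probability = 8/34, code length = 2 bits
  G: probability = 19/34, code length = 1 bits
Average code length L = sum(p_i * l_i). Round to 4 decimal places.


Weighted contributions p_i * l_i:
  C: (7/34) * 5 = 35/34
  A: (8/34) * 2 = 16/34
  G: (19/34) * 1 = 19/34
Sum = (35 + 16 + 19)/34 = 70/34

L = 70/34 = 2.0588 bits/symbol


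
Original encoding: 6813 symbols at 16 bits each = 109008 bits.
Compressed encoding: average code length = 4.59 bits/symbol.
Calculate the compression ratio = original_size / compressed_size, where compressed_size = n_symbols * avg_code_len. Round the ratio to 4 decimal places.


original_size = n_symbols * orig_bits = 6813 * 16 = 109008 bits
compressed_size = n_symbols * avg_code_len = 6813 * 4.59 = 31271.67 bits
ratio = original_size / compressed_size = 109008 / 31271.67 = 3.4858

Compression ratio = 3.4858


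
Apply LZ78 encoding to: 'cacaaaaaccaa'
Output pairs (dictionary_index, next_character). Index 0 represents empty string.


LZ78 encoding steps:
Dictionary: {0: ''}
Step 1: w='' (idx 0), next='c' -> output (0, 'c'), add 'c' as idx 1
Step 2: w='' (idx 0), next='a' -> output (0, 'a'), add 'a' as idx 2
Step 3: w='c' (idx 1), next='a' -> output (1, 'a'), add 'ca' as idx 3
Step 4: w='a' (idx 2), next='a' -> output (2, 'a'), add 'aa' as idx 4
Step 5: w='aa' (idx 4), next='c' -> output (4, 'c'), add 'aac' as idx 5
Step 6: w='ca' (idx 3), next='a' -> output (3, 'a'), add 'caa' as idx 6


Encoded: [(0, 'c'), (0, 'a'), (1, 'a'), (2, 'a'), (4, 'c'), (3, 'a')]


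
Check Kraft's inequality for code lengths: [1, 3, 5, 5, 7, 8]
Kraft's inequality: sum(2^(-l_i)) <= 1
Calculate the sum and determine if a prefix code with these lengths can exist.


Sum = 2^(-1) + 2^(-3) + 2^(-5) + 2^(-5) + 2^(-7) + 2^(-8)
    = 0.5 + 0.125 + 0.03125 + 0.03125 + 0.0078125 + 0.00390625
    = 179/256 = 0.69921875
Since 0.69921875 <= 1, Kraft's inequality IS satisfied.
A prefix code with these lengths CAN exist.

Kraft sum = 0.69921875. Satisfied.


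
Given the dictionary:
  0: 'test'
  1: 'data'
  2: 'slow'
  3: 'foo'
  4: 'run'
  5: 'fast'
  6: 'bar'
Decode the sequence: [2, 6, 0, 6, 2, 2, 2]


Look up each index in the dictionary:
  2 -> 'slow'
  6 -> 'bar'
  0 -> 'test'
  6 -> 'bar'
  2 -> 'slow'
  2 -> 'slow'
  2 -> 'slow'

Decoded: "slow bar test bar slow slow slow"


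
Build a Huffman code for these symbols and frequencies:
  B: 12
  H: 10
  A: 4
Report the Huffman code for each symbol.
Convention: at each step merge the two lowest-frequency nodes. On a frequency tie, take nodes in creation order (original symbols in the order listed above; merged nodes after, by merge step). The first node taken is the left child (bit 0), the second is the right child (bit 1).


Huffman tree construction:
Step 1: Merge A(4) + H(10) = 14
Step 2: Merge B(12) + (A+H)(14) = 26
Read each symbol's code off the tree from the root (left child = 0, right child = 1).

Codes:
  B: 0 (length 1)
  H: 11 (length 2)
  A: 10 (length 2)
Average code length: 40/26 = 1.5385 bits/symbol


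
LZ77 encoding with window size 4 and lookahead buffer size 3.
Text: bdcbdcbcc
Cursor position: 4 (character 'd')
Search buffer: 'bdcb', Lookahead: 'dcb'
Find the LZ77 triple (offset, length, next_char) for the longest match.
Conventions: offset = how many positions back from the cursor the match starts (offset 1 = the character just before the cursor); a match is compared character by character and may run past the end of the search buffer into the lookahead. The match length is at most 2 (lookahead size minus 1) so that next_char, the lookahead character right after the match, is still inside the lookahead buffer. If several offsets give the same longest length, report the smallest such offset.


Try each offset into the search buffer:
  offset=1 (pos 3, char 'b'): match length 0
  offset=2 (pos 2, char 'c'): match length 0
  offset=3 (pos 1, char 'd'): match length 2
  offset=4 (pos 0, char 'b'): match length 0
Longest match has length 2 at offset 3.
next_char = character at position 4 + 2 = 6 -> 'b'

Best match: offset=3, length=2 (matching 'dc' starting at position 1)
LZ77 triple: (3, 2, 'b')


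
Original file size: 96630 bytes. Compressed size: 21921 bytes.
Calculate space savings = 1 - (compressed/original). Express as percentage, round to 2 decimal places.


ratio = compressed/original = 21921/96630 = 0.226855
savings = 1 - ratio = 1 - 0.226855 = 0.773145
as a percentage: 0.773145 * 100 = 77.31%

Space savings = 1 - 21921/96630 = 77.31%


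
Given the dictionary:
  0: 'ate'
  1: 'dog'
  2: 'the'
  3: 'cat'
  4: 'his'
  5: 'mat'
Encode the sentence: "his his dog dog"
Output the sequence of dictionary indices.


Look up each word in the dictionary:
  'his' -> 4
  'his' -> 4
  'dog' -> 1
  'dog' -> 1

Encoded: [4, 4, 1, 1]


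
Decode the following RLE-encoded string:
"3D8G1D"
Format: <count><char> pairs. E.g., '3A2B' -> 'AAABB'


Expanding each <count><char> pair:
  3D -> 'DDD'
  8G -> 'GGGGGGGG'
  1D -> 'D'

Decoded = DDDGGGGGGGGD


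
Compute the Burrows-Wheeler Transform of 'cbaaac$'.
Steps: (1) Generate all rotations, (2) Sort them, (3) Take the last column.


Rotations (sorted):
  0: $cbaaac -> last char: c
  1: aaac$cb -> last char: b
  2: aac$cba -> last char: a
  3: ac$cbaa -> last char: a
  4: baaac$c -> last char: c
  5: c$cbaaa -> last char: a
  6: cbaaac$ -> last char: $


BWT = cbaaca$


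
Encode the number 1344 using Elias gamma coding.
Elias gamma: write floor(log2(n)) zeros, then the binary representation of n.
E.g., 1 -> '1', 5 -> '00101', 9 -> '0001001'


num_bits = floor(log2(1344)) + 1 = 11
leading_zeros = num_bits - 1 = 10
binary(1344) = 10101000000

Elias gamma(1344) = '0000000000' + '10101000000' = 000000000010101000000 (21 bits)


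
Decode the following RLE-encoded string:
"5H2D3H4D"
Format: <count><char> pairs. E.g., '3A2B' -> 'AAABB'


Expanding each <count><char> pair:
  5H -> 'HHHHH'
  2D -> 'DD'
  3H -> 'HHH'
  4D -> 'DDDD'

Decoded = HHHHHDDHHHDDDD


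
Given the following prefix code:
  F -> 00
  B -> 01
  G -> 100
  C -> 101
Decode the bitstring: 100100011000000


Decoding step by step:
Bits 100 -> G
Bits 100 -> G
Bits 01 -> B
Bits 100 -> G
Bits 00 -> F
Bits 00 -> F


Decoded message: GGBGFF


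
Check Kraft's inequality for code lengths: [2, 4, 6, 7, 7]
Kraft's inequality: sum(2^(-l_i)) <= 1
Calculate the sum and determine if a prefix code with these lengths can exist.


Sum = 2^(-2) + 2^(-4) + 2^(-6) + 2^(-7) + 2^(-7)
    = 0.25 + 0.0625 + 0.015625 + 0.0078125 + 0.0078125
    = 44/128 = 0.34375
Since 0.34375 <= 1, Kraft's inequality IS satisfied.
A prefix code with these lengths CAN exist.

Kraft sum = 0.34375. Satisfied.


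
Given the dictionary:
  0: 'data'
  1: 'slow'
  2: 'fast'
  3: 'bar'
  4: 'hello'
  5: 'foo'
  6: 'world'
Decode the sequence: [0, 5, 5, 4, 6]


Look up each index in the dictionary:
  0 -> 'data'
  5 -> 'foo'
  5 -> 'foo'
  4 -> 'hello'
  6 -> 'world'

Decoded: "data foo foo hello world"
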